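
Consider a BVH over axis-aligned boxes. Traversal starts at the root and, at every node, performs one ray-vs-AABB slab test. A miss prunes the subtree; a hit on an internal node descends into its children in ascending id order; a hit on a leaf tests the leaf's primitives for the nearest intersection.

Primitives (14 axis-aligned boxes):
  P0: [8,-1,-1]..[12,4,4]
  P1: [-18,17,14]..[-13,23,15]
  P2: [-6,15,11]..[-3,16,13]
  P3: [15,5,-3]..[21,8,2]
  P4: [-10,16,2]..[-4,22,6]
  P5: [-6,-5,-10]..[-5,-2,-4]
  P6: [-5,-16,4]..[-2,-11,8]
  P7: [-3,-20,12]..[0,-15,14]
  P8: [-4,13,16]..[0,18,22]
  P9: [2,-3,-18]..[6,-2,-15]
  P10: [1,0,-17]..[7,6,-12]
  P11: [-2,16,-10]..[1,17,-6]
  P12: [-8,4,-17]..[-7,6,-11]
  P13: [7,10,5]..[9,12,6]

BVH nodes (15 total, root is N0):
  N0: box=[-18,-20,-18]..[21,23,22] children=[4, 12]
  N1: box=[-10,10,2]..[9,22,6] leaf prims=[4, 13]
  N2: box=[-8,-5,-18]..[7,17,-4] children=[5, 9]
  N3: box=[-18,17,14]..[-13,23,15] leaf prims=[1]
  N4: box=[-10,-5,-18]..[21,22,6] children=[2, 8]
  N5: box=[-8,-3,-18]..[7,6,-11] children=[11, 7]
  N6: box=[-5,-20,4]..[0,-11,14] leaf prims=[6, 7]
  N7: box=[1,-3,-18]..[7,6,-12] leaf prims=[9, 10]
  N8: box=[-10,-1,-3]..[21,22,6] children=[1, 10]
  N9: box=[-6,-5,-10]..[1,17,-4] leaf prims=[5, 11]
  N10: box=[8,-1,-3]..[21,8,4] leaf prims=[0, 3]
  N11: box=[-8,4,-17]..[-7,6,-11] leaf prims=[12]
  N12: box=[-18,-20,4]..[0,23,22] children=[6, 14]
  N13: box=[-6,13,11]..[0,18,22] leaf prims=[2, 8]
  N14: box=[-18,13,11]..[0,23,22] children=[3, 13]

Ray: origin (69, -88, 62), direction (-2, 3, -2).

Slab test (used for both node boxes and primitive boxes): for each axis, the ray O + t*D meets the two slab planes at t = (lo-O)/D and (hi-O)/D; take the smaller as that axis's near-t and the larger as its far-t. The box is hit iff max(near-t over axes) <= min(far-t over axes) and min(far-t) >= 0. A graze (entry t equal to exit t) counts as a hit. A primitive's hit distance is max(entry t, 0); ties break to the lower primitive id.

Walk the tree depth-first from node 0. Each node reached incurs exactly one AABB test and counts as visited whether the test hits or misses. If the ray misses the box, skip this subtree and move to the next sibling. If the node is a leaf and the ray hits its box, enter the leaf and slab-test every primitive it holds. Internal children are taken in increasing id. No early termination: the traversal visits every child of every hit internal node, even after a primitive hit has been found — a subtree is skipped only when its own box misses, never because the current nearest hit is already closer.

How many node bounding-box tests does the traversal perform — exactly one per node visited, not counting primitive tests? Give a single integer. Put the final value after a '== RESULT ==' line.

Trace the traversal:
N0 x:[24,87/2] y:[68/3,37] z:[20,40] -> hit [24,37], descend [4, 12]
  N4 x:[24,79/2] y:[83/3,110/3] z:[28,40] -> hit [28,110/3], descend [2, 8]
    N2 x:[31,77/2] y:[83/3,35] z:[33,40] -> hit [33,35], descend [5, 9]
      N5 x:[31,77/2] y:[85/3,94/3] z:[73/2,40] -> miss, prune
      N9 x:[34,75/2] y:[83/3,35] z:[33,36] -> hit [34,35] leaf, test {P5(miss), P11@t=104/3}
    N8 x:[24,79/2] y:[29,110/3] z:[28,65/2] -> hit [29,65/2], descend [1, 10]
      N1 x:[30,79/2] y:[98/3,110/3] z:[28,30] -> miss, prune
      N10 x:[24,61/2] y:[29,32] z:[29,65/2] -> hit [29,61/2] leaf, test {P0@t=29, P3(miss)}
  N12 x:[69/2,87/2] y:[68/3,37] z:[20,29] -> miss, prune

Visited [0, 4, 2, 5, 9, 8, 1, 10, 12]. Tests: 9 box, 2 leaf. Nearest: P0.

== RESULT ==
9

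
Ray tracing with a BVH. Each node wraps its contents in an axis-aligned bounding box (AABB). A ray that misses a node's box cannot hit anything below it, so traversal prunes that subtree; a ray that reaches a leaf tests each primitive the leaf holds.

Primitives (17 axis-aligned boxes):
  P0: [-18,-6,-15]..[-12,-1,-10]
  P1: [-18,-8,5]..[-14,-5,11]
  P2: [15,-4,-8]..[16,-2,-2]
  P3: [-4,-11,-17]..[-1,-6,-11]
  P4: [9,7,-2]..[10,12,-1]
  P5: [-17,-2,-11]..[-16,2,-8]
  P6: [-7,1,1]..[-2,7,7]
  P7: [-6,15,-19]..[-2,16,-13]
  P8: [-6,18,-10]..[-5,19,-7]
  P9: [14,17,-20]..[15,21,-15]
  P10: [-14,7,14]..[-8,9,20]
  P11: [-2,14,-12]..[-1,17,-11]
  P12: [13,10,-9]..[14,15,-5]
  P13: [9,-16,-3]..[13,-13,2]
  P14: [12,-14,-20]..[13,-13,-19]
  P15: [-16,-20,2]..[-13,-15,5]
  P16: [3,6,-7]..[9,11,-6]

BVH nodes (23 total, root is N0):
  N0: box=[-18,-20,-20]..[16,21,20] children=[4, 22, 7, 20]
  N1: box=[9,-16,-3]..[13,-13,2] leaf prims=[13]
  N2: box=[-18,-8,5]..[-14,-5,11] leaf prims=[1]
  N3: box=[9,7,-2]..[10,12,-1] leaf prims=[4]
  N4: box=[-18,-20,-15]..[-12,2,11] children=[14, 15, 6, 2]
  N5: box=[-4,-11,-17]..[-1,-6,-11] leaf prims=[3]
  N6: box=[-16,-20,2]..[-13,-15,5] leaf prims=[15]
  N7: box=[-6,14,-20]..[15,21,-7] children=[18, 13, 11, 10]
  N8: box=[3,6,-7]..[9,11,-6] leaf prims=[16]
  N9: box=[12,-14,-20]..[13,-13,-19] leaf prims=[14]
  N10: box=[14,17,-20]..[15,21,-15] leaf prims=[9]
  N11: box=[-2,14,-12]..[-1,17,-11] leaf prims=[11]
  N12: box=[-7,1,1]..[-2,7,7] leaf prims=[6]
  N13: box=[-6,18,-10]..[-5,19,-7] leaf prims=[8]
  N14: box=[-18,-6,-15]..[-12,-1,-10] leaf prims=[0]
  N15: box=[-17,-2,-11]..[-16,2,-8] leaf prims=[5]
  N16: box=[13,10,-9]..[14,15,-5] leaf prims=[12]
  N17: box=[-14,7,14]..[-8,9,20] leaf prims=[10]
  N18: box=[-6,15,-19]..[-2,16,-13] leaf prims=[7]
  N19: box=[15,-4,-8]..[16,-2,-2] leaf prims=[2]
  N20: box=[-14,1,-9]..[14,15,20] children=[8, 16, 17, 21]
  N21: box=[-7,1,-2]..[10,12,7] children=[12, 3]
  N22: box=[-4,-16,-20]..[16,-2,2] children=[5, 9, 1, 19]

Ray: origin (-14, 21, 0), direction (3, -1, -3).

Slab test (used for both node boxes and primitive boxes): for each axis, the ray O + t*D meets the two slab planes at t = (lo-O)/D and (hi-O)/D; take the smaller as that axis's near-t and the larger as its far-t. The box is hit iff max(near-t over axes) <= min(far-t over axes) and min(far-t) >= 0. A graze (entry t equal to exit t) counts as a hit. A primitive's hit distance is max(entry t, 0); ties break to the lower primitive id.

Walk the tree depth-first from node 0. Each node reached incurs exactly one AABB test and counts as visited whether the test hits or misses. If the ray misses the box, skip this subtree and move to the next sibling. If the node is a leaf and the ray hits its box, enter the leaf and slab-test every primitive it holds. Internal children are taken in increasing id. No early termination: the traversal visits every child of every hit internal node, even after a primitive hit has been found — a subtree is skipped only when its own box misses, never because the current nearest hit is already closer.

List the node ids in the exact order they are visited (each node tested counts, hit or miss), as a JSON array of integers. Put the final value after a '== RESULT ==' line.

Traverse from the root:
N0 x:[-4/3,10] y:[0,41] z:[-20/3,20/3] -> hit [0,20/3], descend [4, 7, 20, 22]
  N4 x:[-4/3,2/3] y:[19,41] z:[-11/3,5] -> miss, prune
  N7 x:[8/3,29/3] y:[0,7] z:[7/3,20/3] -> hit [8/3,20/3], descend [10, 11, 13, 18]
    N10 x:[28/3,29/3] y:[0,4] z:[5,20/3] -> miss, prune
    N11 x:[4,13/3] y:[4,7] z:[11/3,4] -> hit [4,4] leaf, test {P11@t=4}
    N13 x:[8/3,3] y:[2,3] z:[7/3,10/3] -> hit [8/3,3] leaf, test {P8@t=8/3}
    N18 x:[8/3,4] y:[5,6] z:[13/3,19/3] -> miss, prune
  N20 x:[0,28/3] y:[6,20] z:[-20/3,3] -> miss, prune
  N22 x:[10/3,10] y:[23,37] z:[-2/3,20/3] -> miss, prune

Visited [0, 4, 7, 10, 11, 13, 18, 20, 22]. Tests: 9 box, 2 leaf. Nearest: P8.

== RESULT ==
[0, 4, 7, 10, 11, 13, 18, 20, 22]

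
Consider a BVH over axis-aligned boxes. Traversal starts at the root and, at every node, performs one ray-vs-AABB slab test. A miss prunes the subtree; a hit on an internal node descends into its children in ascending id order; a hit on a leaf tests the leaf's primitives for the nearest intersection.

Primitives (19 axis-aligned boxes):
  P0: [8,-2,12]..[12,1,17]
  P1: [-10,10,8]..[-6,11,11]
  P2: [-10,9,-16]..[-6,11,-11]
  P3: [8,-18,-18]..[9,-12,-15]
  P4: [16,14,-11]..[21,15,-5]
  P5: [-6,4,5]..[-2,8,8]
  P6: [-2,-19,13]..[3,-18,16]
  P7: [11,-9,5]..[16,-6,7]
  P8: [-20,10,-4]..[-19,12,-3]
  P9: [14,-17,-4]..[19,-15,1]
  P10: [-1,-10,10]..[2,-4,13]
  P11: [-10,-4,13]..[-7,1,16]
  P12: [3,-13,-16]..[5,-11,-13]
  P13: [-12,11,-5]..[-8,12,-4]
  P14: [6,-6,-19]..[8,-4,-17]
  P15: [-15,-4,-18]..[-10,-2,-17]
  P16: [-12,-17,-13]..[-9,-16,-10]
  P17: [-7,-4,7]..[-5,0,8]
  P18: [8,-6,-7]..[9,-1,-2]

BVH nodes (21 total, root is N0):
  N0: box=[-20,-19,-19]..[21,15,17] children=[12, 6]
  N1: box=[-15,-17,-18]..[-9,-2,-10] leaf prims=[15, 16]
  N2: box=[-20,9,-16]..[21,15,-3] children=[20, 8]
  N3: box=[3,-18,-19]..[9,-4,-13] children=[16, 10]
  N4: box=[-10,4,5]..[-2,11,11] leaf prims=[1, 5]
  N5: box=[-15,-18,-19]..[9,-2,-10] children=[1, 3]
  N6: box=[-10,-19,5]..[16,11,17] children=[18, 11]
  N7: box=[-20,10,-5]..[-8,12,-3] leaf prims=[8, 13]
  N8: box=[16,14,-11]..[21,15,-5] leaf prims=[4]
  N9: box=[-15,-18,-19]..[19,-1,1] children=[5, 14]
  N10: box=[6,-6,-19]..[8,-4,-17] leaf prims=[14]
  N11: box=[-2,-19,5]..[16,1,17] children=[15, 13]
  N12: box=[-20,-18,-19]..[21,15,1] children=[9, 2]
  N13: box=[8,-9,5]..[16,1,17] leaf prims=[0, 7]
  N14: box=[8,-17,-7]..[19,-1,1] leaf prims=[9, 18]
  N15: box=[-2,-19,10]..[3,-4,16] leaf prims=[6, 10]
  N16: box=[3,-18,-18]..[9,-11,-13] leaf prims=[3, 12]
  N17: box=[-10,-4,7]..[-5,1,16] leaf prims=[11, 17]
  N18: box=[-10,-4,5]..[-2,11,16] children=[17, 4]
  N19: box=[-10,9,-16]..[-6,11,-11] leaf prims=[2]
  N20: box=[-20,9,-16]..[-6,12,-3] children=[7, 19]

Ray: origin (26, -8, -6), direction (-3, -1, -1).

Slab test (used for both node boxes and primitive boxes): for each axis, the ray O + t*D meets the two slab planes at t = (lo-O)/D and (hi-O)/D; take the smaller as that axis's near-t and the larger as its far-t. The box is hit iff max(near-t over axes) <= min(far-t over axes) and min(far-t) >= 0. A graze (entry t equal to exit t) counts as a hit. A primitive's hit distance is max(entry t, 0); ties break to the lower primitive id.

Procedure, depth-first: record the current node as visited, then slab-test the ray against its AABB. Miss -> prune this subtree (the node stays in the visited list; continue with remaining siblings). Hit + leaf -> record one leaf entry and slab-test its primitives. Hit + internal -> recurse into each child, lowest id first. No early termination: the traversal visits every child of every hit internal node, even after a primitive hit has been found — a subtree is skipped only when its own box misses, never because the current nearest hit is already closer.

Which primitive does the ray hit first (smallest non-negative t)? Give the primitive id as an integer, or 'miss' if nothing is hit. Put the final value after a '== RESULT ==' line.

Trace the traversal:
N0 x:[5/3,46/3] y:[-23,11] z:[-23,13] -> hit [5/3,11], descend [6, 12]
  N6 x:[10/3,12] y:[-19,11] z:[-23,-11] -> miss, prune
  N12 x:[5/3,46/3] y:[-23,10] z:[-7,13] -> hit [5/3,10], descend [2, 9]
    N2 x:[5/3,46/3] y:[-23,-17] z:[-3,10] -> miss, prune
    N9 x:[7/3,41/3] y:[-7,10] z:[-7,13] -> hit [7/3,10], descend [5, 14]
      N5 x:[17/3,41/3] y:[-6,10] z:[4,13] -> hit [17/3,10], descend [1, 3]
        N1 x:[35/3,41/3] y:[-6,9] z:[4,12] -> miss, prune
        N3 x:[17/3,23/3] y:[-4,10] z:[7,13] -> hit [7,23/3], descend [10, 16]
          N10 x:[6,20/3] y:[-4,-2] z:[11,13] -> miss, prune
          N16 x:[17/3,23/3] y:[3,10] z:[7,12] -> hit [7,23/3] leaf, test {P3(miss), P12(miss)}
      N14 x:[7/3,6] y:[-7,9] z:[-7,1] -> miss, prune

Visited [0, 6, 12, 2, 9, 5, 1, 3, 10, 16, 14]. Tests: 11 box, 1 leaf. Nearest: miss.

== RESULT ==
miss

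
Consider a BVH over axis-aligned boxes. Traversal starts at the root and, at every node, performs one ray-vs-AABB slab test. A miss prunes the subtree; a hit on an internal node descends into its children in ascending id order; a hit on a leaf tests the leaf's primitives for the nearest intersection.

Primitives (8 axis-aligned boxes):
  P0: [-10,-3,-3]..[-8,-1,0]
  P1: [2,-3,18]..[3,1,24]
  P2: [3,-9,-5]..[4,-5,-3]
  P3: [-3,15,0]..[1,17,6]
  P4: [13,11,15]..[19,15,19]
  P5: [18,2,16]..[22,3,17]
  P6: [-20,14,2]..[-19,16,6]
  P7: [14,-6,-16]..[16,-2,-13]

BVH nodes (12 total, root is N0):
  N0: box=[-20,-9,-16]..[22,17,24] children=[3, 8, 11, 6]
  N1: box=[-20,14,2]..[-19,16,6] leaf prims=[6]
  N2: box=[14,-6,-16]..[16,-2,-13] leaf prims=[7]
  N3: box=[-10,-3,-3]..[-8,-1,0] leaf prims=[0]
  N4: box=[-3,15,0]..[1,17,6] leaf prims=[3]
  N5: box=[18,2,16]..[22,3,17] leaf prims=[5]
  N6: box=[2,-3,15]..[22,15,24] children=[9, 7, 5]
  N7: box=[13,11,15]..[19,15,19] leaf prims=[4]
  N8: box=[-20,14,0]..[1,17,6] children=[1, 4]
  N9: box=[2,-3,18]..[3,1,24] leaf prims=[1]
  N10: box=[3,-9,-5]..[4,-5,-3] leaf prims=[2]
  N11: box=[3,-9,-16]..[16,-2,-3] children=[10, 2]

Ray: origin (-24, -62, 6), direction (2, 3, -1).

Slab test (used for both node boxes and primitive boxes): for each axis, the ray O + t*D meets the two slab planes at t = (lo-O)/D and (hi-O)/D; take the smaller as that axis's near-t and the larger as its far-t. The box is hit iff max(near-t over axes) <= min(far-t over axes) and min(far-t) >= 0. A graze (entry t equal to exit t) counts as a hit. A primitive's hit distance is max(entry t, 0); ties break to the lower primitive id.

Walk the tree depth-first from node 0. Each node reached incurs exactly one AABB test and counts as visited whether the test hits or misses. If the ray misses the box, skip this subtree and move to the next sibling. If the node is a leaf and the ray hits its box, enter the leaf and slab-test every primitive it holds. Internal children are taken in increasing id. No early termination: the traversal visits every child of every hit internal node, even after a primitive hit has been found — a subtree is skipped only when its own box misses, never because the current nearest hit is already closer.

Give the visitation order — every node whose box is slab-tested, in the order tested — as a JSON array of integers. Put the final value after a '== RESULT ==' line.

Walk:
N0 x:[2,23] y:[53/3,79/3] z:[-18,22] -> hit [53/3,22], descend [3, 6, 8, 11]
  N3 x:[7,8] y:[59/3,61/3] z:[6,9] -> miss, prune
  N6 x:[13,23] y:[59/3,77/3] z:[-18,-9] -> miss, prune
  N8 x:[2,25/2] y:[76/3,79/3] z:[0,6] -> miss, prune
  N11 x:[27/2,20] y:[53/3,20] z:[9,22] -> hit [53/3,20], descend [2, 10]
    N2 x:[19,20] y:[56/3,20] z:[19,22] -> hit [19,20] leaf, test {P7@t=19}
    N10 x:[27/2,14] y:[53/3,19] z:[9,11] -> miss, prune

Summary -> nodes [0, 3, 6, 8, 11, 2, 10]; box-tests=7; leaf-entries=1; first=P7

== RESULT ==
[0, 3, 6, 8, 11, 2, 10]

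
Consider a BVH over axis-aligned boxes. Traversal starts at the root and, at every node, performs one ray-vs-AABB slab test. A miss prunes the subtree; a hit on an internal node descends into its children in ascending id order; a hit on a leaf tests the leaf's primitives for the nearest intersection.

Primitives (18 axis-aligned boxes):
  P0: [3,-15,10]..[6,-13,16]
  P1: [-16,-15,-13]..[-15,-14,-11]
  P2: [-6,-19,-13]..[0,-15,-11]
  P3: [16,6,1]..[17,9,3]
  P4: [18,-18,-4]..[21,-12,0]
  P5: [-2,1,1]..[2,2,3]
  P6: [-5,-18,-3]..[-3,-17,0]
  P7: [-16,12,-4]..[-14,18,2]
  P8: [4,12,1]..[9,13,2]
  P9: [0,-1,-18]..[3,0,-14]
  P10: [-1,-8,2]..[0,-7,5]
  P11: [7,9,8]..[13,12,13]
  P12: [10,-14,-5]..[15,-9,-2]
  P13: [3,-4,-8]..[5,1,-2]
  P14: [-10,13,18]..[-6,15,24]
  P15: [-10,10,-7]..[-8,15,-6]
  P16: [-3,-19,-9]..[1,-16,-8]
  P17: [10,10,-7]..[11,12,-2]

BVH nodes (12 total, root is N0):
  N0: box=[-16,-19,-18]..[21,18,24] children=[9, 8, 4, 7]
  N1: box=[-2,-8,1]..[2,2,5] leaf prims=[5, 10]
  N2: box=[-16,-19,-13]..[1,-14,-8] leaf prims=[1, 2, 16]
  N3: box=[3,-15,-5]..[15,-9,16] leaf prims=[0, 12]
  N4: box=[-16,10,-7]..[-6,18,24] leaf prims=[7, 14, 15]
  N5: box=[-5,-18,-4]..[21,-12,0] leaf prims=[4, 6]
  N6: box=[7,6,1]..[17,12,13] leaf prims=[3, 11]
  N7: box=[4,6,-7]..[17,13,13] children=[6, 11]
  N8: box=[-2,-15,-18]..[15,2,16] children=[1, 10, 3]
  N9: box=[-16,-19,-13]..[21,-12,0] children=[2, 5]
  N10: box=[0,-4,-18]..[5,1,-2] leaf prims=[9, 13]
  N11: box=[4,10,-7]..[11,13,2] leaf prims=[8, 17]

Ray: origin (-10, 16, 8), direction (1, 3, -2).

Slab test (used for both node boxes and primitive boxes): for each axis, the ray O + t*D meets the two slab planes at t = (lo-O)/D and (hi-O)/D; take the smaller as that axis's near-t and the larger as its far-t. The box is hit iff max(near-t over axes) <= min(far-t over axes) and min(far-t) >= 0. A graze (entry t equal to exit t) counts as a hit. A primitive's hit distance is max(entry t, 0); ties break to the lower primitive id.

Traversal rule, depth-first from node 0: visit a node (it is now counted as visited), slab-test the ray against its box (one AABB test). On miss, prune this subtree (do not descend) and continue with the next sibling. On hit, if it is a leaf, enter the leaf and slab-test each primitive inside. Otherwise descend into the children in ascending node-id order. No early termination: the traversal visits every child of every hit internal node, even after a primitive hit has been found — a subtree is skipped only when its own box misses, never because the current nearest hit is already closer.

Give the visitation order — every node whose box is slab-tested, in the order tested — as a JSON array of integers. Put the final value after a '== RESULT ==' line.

Trace the traversal:
N0 x:[-6,31] y:[-35/3,2/3] z:[-8,13] -> hit [-6,2/3], descend [4, 7, 8, 9]
  N4 x:[-6,4] y:[-2,2/3] z:[-8,15/2] -> hit [-2,2/3] leaf, test {P7(miss), P14(miss), P15(miss)}
  N7 x:[14,27] y:[-10/3,-1] z:[-5/2,15/2] -> miss, prune
  N8 x:[8,25] y:[-31/3,-14/3] z:[-4,13] -> miss, prune
  N9 x:[-6,31] y:[-35/3,-28/3] z:[4,21/2] -> miss, prune

Summary -> nodes [0, 4, 7, 8, 9]; box-tests=5; leaf-entries=1; first=miss

== RESULT ==
[0, 4, 7, 8, 9]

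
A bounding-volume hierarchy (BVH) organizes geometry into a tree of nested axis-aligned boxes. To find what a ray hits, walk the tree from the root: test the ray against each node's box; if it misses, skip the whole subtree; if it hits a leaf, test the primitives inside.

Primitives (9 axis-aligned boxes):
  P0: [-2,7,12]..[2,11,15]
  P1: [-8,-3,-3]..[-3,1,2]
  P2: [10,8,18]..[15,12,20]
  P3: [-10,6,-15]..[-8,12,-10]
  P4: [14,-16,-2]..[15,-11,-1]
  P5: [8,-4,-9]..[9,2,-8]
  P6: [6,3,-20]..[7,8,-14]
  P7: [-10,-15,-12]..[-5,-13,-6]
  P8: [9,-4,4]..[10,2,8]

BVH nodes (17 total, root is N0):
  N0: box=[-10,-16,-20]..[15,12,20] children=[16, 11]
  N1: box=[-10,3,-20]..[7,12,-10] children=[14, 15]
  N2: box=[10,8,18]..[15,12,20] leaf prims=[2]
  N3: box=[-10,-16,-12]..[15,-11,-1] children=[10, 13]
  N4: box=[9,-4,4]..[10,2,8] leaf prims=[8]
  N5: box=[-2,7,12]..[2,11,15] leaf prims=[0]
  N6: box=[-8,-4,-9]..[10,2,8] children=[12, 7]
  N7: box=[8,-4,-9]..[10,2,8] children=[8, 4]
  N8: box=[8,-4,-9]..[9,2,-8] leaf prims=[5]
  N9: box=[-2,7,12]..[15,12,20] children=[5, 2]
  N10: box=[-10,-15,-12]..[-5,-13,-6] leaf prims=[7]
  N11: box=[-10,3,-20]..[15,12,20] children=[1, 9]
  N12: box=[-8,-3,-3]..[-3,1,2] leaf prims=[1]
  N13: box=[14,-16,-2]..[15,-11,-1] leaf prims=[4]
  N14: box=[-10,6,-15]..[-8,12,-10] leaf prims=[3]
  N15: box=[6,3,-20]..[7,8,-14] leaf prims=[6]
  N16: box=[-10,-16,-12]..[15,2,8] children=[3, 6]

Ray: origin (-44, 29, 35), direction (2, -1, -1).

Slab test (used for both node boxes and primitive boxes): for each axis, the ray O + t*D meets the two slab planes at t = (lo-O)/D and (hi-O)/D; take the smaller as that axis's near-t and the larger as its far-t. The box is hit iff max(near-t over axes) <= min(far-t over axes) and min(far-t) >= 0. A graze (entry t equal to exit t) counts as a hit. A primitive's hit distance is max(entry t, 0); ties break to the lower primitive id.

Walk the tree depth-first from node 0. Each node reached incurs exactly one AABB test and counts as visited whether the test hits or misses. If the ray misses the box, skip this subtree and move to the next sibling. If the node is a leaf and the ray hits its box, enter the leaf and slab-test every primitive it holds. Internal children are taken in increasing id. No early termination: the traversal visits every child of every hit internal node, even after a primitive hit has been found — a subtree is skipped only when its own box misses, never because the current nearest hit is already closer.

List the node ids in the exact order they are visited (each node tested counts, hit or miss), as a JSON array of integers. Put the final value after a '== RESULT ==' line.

Traverse from the root:
N0 x:[17,59/2] y:[17,45] z:[15,55] -> hit [17,59/2], descend [11, 16]
  N11 x:[17,59/2] y:[17,26] z:[15,55] -> hit [17,26], descend [1, 9]
    N1 x:[17,51/2] y:[17,26] z:[45,55] -> miss, prune
    N9 x:[21,59/2] y:[17,22] z:[15,23] -> hit [21,22], descend [2, 5]
      N2 x:[27,59/2] y:[17,21] z:[15,17] -> miss, prune
      N5 x:[21,23] y:[18,22] z:[20,23] -> hit [21,22] leaf, test {P0@t=21}
  N16 x:[17,59/2] y:[27,45] z:[27,47] -> hit [27,59/2], descend [3, 6]
    N3 x:[17,59/2] y:[40,45] z:[36,47] -> miss, prune
    N6 x:[18,27] y:[27,33] z:[27,44] -> hit [27,27], descend [7, 12]
      N7 x:[26,27] y:[27,33] z:[27,44] -> hit [27,27], descend [4, 8]
        N4 x:[53/2,27] y:[27,33] z:[27,31] -> hit [27,27] leaf, test {P8@t=27}
        N8 x:[26,53/2] y:[27,33] z:[43,44] -> miss, prune
      N12 x:[18,41/2] y:[28,32] z:[33,38] -> miss, prune

order=[0, 11, 1, 9, 2, 5, 16, 3, 6, 7, 4, 8, 12]  |boxes|=13  |leaves|=2  hit=P0

== RESULT ==
[0, 11, 1, 9, 2, 5, 16, 3, 6, 7, 4, 8, 12]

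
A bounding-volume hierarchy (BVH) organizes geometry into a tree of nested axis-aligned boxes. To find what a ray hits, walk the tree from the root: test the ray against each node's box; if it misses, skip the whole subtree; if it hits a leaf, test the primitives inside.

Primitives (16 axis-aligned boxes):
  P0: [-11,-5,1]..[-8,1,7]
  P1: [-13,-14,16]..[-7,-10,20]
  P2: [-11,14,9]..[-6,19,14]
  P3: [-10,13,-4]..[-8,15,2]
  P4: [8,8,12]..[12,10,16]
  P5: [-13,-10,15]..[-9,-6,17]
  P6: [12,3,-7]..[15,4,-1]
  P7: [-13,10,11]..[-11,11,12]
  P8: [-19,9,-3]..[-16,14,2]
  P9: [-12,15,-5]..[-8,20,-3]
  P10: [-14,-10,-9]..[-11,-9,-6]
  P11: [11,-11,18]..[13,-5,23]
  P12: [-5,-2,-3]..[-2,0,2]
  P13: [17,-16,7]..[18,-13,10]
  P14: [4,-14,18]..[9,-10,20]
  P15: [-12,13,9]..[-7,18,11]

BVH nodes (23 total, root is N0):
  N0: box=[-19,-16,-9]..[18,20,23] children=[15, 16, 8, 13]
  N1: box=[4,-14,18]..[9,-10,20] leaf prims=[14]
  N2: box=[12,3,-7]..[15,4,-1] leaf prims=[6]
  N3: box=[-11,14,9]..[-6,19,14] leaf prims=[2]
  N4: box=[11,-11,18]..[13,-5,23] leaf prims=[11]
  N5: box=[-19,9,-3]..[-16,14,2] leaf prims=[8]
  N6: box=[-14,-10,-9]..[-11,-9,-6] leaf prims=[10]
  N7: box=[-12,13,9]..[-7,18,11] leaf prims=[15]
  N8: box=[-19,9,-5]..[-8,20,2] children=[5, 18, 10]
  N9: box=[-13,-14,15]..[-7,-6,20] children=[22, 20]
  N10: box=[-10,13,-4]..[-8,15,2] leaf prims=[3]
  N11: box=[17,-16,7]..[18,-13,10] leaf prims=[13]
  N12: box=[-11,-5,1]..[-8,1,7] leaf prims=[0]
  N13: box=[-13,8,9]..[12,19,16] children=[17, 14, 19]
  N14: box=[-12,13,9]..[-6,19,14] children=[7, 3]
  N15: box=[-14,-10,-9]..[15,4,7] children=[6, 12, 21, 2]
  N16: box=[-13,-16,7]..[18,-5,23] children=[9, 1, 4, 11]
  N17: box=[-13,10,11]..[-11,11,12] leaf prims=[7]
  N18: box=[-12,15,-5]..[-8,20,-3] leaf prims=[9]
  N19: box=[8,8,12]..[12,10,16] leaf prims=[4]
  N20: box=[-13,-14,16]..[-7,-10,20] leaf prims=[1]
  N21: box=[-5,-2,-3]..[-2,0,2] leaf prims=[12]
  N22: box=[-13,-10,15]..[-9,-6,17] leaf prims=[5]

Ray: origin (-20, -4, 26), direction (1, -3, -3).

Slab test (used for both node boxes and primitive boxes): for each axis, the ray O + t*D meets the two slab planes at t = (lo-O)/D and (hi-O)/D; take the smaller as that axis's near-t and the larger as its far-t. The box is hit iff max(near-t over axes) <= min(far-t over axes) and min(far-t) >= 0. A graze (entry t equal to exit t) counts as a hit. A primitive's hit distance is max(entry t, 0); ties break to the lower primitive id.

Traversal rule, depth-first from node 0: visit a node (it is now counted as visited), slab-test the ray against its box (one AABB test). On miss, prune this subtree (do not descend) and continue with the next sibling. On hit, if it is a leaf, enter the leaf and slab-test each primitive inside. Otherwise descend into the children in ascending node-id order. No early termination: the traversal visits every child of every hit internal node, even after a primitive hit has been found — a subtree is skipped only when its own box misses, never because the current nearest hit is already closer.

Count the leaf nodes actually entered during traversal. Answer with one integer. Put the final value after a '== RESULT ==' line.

Walk:
N0 x:[1,38] y:[-8,4] z:[1,35/3] -> hit [1,4], descend [8, 13, 15, 16]
  N8 x:[1,12] y:[-8,-13/3] z:[8,31/3] -> miss, prune
  N13 x:[7,32] y:[-23/3,-4] z:[10/3,17/3] -> miss, prune
  N15 x:[6,35] y:[-8/3,2] z:[19/3,35/3] -> miss, prune
  N16 x:[7,38] y:[1/3,4] z:[1,19/3] -> miss, prune

Visited [0, 8, 13, 15, 16]. Tests: 5 box, 0 leaf. Nearest: miss.

== RESULT ==
0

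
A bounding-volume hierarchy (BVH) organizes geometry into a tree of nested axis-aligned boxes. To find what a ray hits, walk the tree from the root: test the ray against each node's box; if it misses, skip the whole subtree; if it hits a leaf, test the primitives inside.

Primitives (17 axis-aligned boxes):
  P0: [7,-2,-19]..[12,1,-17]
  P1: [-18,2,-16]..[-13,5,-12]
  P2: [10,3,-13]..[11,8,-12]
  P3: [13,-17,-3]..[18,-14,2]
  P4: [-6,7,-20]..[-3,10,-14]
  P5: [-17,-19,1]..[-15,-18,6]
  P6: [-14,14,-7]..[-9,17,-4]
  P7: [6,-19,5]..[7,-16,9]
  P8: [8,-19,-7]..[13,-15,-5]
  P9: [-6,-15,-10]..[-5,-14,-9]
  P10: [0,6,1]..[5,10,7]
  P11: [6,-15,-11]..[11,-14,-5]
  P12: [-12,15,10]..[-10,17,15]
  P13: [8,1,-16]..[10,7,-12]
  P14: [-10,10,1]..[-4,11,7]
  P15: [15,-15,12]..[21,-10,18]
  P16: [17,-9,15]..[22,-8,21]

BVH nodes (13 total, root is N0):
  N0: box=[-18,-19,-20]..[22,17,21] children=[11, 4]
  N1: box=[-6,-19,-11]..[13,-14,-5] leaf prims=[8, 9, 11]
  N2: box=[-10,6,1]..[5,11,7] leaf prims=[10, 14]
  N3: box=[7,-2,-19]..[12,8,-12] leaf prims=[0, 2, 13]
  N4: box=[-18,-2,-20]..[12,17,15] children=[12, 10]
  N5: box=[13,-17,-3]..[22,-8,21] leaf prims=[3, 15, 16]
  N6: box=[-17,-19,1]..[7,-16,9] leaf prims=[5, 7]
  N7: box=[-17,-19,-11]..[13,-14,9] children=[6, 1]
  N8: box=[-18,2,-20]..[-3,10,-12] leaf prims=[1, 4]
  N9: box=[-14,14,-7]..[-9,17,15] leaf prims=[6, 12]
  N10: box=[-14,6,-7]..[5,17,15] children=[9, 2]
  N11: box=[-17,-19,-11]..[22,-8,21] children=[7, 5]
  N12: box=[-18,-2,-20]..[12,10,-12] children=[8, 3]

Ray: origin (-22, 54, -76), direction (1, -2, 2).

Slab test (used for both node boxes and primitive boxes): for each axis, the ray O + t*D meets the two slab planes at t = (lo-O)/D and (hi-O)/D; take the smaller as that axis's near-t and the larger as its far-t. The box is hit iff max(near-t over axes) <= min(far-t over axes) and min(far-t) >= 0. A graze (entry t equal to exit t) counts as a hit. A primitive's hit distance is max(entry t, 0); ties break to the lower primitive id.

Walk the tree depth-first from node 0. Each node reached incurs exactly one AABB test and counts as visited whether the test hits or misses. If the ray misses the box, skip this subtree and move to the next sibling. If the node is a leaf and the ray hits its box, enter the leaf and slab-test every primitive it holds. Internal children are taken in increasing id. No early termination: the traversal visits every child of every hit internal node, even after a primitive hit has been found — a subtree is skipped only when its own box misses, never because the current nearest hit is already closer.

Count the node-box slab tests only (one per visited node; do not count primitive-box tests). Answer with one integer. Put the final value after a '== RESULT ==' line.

Traverse from the root:
N0 x:[4,44] y:[37/2,73/2] z:[28,97/2] -> hit [28,73/2], descend [4, 11]
  N4 x:[4,34] y:[37/2,28] z:[28,91/2] -> hit [28,28], descend [10, 12]
    N10 x:[8,27] y:[37/2,24] z:[69/2,91/2] -> miss, prune
    N12 x:[4,34] y:[22,28] z:[28,32] -> hit [28,28], descend [3, 8]
      N3 x:[29,34] y:[23,28] z:[57/2,32] -> miss, prune
      N8 x:[4,19] y:[22,26] z:[28,32] -> miss, prune
  N11 x:[5,44] y:[31,73/2] z:[65/2,97/2] -> hit [65/2,73/2], descend [5, 7]
    N5 x:[35,44] y:[31,71/2] z:[73/2,97/2] -> miss, prune
    N7 x:[5,35] y:[34,73/2] z:[65/2,85/2] -> hit [34,35], descend [1, 6]
      N1 x:[16,35] y:[34,73/2] z:[65/2,71/2] -> hit [34,35] leaf, test {P8@t=69/2, P9(miss), P11(miss)}
      N6 x:[5,29] y:[35,73/2] z:[77/2,85/2] -> miss, prune

Visited [0, 4, 10, 12, 3, 8, 11, 5, 7, 1, 6]. Tests: 11 box, 1 leaf. Nearest: P8.

== RESULT ==
11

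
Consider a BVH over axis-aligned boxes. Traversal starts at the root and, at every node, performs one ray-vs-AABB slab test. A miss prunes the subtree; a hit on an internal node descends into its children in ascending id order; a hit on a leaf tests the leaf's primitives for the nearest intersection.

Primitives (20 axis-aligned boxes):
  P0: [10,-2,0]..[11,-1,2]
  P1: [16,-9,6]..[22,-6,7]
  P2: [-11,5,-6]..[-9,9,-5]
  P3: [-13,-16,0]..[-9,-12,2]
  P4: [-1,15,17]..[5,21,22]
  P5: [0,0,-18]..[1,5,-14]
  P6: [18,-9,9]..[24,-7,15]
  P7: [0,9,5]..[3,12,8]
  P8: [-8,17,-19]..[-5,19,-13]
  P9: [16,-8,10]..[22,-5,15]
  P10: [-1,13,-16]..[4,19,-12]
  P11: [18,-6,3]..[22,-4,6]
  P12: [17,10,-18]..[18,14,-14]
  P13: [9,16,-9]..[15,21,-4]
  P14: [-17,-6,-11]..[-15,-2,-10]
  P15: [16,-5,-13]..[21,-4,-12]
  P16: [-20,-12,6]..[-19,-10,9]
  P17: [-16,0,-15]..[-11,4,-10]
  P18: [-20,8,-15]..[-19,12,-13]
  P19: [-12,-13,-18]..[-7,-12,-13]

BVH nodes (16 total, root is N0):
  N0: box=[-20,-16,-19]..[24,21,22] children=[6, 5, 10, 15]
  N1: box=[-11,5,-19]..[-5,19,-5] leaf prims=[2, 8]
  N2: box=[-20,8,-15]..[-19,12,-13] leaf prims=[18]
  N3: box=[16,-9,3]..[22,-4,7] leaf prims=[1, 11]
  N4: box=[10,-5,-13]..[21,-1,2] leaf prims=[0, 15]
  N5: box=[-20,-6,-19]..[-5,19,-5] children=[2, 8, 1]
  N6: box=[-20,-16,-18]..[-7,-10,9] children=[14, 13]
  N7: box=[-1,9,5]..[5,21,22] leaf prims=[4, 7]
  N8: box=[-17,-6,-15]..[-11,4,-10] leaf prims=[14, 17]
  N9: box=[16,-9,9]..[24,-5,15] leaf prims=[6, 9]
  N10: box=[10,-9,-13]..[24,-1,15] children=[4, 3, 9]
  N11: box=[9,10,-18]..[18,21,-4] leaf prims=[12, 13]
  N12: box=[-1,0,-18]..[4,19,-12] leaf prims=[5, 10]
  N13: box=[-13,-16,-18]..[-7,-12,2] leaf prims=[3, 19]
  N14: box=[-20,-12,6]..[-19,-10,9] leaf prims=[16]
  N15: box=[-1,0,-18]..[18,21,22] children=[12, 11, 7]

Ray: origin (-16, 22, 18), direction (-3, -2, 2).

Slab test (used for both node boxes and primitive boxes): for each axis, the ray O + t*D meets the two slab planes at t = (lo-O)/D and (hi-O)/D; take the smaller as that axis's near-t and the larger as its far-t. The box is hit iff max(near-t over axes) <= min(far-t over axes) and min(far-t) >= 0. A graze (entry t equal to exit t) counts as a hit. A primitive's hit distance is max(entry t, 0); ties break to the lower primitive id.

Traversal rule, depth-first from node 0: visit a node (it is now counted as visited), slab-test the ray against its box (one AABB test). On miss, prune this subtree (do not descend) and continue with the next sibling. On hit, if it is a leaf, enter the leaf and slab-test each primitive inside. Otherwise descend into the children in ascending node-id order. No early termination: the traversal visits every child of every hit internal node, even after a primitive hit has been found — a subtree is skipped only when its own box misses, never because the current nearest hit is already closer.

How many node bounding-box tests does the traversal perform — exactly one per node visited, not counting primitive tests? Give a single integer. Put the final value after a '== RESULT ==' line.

Trace the traversal:
N0 x:[-40/3,4/3] y:[1/2,19] z:[-37/2,2] -> hit [1/2,4/3], descend [5, 6, 10, 15]
  N5 x:[-11/3,4/3] y:[3/2,14] z:[-37/2,-23/2] -> miss, prune
  N6 x:[-3,4/3] y:[16,19] z:[-18,-9/2] -> miss, prune
  N10 x:[-40/3,-26/3] y:[23/2,31/2] z:[-31/2,-3/2] -> miss, prune
  N15 x:[-34/3,-5] y:[1/2,11] z:[-18,2] -> miss, prune

Visited [0, 5, 6, 10, 15]. Tests: 5 box, 0 leaf. Nearest: miss.

== RESULT ==
5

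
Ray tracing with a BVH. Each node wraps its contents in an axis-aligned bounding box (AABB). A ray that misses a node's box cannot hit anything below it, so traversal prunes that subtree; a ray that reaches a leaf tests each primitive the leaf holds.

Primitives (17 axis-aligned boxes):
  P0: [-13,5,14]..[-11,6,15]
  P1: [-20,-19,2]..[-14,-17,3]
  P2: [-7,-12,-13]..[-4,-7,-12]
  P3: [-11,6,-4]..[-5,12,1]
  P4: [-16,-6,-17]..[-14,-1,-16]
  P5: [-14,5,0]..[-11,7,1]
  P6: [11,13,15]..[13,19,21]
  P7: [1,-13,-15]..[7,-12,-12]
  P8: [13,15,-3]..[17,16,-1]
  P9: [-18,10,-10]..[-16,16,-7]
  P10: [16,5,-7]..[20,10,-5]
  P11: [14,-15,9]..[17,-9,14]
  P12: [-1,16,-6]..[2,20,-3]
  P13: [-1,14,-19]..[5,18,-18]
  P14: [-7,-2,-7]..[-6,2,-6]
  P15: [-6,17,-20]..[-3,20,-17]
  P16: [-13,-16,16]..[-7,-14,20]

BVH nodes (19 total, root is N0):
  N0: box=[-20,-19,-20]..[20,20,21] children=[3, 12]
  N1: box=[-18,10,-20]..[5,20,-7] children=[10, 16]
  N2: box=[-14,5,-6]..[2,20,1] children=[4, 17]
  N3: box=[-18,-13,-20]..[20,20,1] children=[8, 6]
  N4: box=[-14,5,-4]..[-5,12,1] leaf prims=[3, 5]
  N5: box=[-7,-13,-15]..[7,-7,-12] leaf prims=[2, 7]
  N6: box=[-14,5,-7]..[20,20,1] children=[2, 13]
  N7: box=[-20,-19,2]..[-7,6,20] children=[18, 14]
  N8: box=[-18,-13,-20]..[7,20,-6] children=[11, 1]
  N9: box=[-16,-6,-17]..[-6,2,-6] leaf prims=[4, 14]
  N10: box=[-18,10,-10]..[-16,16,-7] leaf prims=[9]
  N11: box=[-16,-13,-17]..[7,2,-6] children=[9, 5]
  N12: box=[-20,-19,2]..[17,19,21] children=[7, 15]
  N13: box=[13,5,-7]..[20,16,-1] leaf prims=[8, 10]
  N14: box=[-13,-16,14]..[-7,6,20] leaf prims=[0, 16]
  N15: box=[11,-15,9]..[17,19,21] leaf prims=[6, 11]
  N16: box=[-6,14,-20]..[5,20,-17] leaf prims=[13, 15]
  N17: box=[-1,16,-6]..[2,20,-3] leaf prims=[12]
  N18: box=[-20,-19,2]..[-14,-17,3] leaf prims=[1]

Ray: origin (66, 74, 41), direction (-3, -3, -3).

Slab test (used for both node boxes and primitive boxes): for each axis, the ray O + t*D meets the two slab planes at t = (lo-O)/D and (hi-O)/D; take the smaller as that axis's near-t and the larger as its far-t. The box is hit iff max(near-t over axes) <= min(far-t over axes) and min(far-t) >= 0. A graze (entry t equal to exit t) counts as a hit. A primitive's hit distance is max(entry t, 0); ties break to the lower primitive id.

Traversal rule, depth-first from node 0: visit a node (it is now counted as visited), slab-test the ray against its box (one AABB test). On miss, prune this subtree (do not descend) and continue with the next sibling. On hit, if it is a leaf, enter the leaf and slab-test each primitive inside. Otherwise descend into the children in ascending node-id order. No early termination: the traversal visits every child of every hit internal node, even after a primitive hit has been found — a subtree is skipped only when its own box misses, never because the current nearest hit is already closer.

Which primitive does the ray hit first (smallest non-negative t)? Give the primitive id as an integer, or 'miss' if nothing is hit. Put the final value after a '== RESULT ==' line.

Traverse from the root:
N0 x:[46/3,86/3] y:[18,31] z:[20/3,61/3] -> hit [18,61/3], descend [3, 12]
  N3 x:[46/3,28] y:[18,29] z:[40/3,61/3] -> hit [18,61/3], descend [6, 8]
    N6 x:[46/3,80/3] y:[18,23] z:[40/3,16] -> miss, prune
    N8 x:[59/3,28] y:[18,29] z:[47/3,61/3] -> hit [59/3,61/3], descend [1, 11]
      N1 x:[61/3,28] y:[18,64/3] z:[16,61/3] -> hit [61/3,61/3], descend [10, 16]
        N10 x:[82/3,28] y:[58/3,64/3] z:[16,17] -> miss, prune
        N16 x:[61/3,24] y:[18,20] z:[58/3,61/3] -> miss, prune
      N11 x:[59/3,82/3] y:[24,29] z:[47/3,58/3] -> miss, prune
  N12 x:[49/3,86/3] y:[55/3,31] z:[20/3,13] -> miss, prune

Summary -> nodes [0, 3, 6, 8, 1, 10, 16, 11, 12]; box-tests=9; leaf-entries=0; first=miss

== RESULT ==
miss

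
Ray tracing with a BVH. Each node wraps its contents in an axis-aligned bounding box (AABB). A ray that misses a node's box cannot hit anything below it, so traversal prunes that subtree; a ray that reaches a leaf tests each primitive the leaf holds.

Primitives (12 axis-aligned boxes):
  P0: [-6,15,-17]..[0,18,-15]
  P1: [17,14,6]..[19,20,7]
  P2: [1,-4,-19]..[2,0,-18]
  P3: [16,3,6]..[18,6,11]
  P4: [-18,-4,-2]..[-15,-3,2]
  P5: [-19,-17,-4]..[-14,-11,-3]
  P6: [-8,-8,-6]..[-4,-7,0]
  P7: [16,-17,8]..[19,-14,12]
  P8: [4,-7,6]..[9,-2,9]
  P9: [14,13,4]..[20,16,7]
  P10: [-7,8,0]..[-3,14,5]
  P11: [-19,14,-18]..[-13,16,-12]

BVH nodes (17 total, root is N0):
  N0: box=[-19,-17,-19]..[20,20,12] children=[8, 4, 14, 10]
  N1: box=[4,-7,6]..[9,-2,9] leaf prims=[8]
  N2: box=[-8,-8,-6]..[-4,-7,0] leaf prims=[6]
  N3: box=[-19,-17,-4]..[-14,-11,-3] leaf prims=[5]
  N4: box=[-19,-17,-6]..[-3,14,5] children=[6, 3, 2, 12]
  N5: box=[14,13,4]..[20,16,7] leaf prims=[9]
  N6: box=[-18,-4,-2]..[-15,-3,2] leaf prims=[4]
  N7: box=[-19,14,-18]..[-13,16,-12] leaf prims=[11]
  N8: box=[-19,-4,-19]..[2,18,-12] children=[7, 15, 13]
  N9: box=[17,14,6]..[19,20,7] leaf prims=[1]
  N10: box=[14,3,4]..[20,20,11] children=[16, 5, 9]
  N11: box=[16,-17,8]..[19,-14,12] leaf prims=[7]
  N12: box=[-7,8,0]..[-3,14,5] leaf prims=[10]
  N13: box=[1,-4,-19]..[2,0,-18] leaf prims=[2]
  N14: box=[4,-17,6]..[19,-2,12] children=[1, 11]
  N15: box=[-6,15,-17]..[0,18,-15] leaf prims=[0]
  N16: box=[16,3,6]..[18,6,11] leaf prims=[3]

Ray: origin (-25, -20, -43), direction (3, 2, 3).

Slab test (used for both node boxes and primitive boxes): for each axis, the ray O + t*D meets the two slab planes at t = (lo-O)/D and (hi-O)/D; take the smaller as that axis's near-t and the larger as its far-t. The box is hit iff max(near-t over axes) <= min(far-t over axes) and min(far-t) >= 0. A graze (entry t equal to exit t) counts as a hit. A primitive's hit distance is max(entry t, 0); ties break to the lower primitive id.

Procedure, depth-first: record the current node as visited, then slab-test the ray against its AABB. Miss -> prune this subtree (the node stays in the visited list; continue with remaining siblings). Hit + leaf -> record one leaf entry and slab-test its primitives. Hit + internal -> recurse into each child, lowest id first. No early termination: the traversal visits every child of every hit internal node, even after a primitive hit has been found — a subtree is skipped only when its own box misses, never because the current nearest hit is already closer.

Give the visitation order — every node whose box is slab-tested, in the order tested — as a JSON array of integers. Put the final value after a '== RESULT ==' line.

Traverse from the root:
N0 x:[2,15] y:[3/2,20] z:[8,55/3] -> hit [8,15], descend [4, 8, 10, 14]
  N4 x:[2,22/3] y:[3/2,17] z:[37/3,16] -> miss, prune
  N8 x:[2,9] y:[8,19] z:[8,31/3] -> hit [8,9], descend [7, 13, 15]
    N7 x:[2,4] y:[17,18] z:[25/3,31/3] -> miss, prune
    N13 x:[26/3,9] y:[8,10] z:[8,25/3] -> miss, prune
    N15 x:[19/3,25/3] y:[35/2,19] z:[26/3,28/3] -> miss, prune
  N10 x:[13,15] y:[23/2,20] z:[47/3,18] -> miss, prune
  N14 x:[29/3,44/3] y:[3/2,9] z:[49/3,55/3] -> miss, prune

Summary -> nodes [0, 4, 8, 7, 13, 15, 10, 14]; box-tests=8; leaf-entries=0; first=miss

== RESULT ==
[0, 4, 8, 7, 13, 15, 10, 14]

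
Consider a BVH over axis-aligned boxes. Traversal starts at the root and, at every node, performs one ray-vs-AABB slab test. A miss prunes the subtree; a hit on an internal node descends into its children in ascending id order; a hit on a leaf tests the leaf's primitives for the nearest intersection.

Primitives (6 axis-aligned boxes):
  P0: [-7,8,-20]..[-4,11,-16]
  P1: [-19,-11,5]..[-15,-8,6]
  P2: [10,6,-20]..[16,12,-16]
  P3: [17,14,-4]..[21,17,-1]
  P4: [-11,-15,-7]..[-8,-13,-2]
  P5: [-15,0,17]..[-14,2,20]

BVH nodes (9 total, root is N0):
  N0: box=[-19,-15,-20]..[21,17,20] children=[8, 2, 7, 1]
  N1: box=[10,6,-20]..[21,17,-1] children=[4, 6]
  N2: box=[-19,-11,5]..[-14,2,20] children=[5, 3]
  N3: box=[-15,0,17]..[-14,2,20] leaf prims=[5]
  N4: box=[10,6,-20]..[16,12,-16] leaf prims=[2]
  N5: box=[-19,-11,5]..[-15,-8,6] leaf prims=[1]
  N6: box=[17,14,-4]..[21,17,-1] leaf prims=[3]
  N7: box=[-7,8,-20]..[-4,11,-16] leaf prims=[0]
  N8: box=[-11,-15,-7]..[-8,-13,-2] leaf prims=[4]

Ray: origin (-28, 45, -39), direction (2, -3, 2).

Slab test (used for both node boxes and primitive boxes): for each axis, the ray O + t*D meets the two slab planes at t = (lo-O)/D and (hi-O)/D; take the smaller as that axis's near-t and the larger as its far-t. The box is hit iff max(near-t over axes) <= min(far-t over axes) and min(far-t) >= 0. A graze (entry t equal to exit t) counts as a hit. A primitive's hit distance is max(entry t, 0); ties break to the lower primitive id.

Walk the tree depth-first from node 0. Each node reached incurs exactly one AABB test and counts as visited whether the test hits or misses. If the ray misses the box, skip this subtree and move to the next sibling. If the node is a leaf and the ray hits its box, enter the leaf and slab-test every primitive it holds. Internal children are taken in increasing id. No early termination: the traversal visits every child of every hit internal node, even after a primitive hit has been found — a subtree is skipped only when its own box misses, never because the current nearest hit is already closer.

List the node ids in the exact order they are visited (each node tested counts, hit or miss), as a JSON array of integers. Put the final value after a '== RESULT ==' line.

Traverse from the root:
N0 x:[9/2,49/2] y:[28/3,20] z:[19/2,59/2] -> hit [19/2,20], descend [1, 2, 7, 8]
  N1 x:[19,49/2] y:[28/3,13] z:[19/2,19] -> miss, prune
  N2 x:[9/2,7] y:[43/3,56/3] z:[22,59/2] -> miss, prune
  N7 x:[21/2,12] y:[34/3,37/3] z:[19/2,23/2] -> hit [34/3,23/2] leaf, test {P0@t=34/3}
  N8 x:[17/2,10] y:[58/3,20] z:[16,37/2] -> miss, prune

Summary -> nodes [0, 1, 2, 7, 8]; box-tests=5; leaf-entries=1; first=P0

== RESULT ==
[0, 1, 2, 7, 8]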